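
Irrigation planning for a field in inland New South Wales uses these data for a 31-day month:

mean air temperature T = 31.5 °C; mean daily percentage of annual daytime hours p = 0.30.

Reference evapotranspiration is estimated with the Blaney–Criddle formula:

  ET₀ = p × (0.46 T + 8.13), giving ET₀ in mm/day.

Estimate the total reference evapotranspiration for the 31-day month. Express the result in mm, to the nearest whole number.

210 mm

ET₀ = 0.30 × (0.46 × 31.5 + 8.13) = 0.30 × 22.620 = 6.7860 mm/d
Monthly total = 6.7860 × 31 = 210.366 mm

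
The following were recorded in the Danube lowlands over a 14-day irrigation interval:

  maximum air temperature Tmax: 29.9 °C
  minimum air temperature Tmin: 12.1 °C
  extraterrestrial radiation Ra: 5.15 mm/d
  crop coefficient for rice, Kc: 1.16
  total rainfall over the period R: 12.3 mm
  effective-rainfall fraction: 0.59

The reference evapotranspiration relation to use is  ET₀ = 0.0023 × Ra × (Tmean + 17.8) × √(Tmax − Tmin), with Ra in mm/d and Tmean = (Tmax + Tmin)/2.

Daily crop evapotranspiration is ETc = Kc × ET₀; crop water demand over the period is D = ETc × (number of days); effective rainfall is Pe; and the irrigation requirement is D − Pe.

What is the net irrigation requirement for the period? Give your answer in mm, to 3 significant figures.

24.2 mm

Tmean = (29.9 + 12.1)/2 = 21.00 °C
ET₀ = 0.0023 × 5.15 × (21.00 + 17.8) × √17.8 = 0.0023 × 5.15 × 38.80 × 4.2190 = 1.9390 mm/d
ETc = Kc × ET₀ = 1.16 × 1.9390 = 2.2492 mm/d
Crop demand D = ETc × 14 d = 2.2492 × 14 = 31.489 mm
Pe = 0.59 × 12.3 = 7.257 mm
D − Pe = 31.489 − 7.257 = 24.232 mm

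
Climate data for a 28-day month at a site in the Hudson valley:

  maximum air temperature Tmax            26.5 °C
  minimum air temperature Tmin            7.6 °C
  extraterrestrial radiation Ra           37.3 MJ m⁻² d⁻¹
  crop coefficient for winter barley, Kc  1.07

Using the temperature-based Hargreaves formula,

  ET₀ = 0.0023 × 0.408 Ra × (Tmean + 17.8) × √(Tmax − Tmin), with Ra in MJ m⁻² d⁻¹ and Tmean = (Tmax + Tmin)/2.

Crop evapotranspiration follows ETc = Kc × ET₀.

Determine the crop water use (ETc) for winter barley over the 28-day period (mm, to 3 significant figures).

Tmean = (26.5 + 7.6)/2 = 17.05 °C
0.408 Ra = 0.408 × 37.3 = 15.2184 mm/d equivalent
ET₀ = 0.0023 × 15.2184 × (17.05 + 17.8) × √18.9 = 0.0023 × 15.2184 × 34.85 × 4.3474 = 5.3031 mm/d
ETc = Kc × ET₀ = 1.07 × 5.3031 = 5.6743 mm/d
Over 28 days: 5.6743 × 28 = 158.880 mm

159 mm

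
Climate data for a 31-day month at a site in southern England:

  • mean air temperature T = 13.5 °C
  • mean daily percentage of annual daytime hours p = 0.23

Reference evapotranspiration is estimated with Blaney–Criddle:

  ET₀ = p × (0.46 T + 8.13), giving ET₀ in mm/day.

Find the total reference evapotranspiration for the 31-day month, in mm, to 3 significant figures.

ET₀ = 0.23 × (0.46 × 13.5 + 8.13) = 0.23 × 14.340 = 3.2982 mm/d
Monthly total = 3.2982 × 31 = 102.244 mm

102 mm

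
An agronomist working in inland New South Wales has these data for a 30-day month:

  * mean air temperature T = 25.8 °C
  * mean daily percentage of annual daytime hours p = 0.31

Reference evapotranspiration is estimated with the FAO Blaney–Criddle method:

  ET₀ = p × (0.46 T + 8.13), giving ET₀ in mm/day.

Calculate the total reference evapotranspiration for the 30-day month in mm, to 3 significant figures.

186 mm

ET₀ = 0.31 × (0.46 × 25.8 + 8.13) = 0.31 × 19.998 = 6.1994 mm/d
Monthly total = 6.1994 × 30 = 185.982 mm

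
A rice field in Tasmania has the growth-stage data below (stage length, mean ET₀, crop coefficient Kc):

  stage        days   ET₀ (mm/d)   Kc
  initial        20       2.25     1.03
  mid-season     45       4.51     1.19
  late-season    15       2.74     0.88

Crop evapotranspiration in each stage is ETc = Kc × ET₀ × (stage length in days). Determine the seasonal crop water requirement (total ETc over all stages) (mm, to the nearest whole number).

initial: 1.03 × 2.25 × 20 = 46.35 mm
mid-season: 1.19 × 4.51 × 45 = 241.51 mm
late-season: 0.88 × 2.74 × 15 = 36.17 mm
Seasonal total = 324.03 mm

324 mm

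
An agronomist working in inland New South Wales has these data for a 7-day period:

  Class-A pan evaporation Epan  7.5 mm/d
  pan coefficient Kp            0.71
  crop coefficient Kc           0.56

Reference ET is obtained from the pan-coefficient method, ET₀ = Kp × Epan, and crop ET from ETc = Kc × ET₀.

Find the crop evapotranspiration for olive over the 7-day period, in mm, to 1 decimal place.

20.9 mm

ET₀ = 0.71 × 7.5 = 5.3250 mm/d
ETc = Kc × ET₀ = 0.56 × 5.3250 = 2.9820 mm/d
Over 7 days: 2.9820 × 7 = 20.874 mm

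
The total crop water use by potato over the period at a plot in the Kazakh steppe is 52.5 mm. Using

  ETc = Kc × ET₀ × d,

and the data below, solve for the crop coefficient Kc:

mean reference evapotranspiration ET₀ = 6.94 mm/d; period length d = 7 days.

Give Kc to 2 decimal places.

ETc = Kc × ET₀ × d  ⇒  Kc = ETc / (ET₀ × d)
Kc = 52.5 / (6.94 × 7) = 52.5 / 48.58 = 1.0807

1.08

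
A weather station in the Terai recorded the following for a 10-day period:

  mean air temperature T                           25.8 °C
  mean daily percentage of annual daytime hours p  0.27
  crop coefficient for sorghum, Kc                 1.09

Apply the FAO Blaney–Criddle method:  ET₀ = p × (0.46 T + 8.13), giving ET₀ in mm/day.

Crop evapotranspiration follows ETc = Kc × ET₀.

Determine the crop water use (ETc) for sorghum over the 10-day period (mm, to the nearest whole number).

ET₀ = 0.27 × (0.46 × 25.8 + 8.13) = 0.27 × 19.998 = 5.3995 mm/d
ETc = Kc × ET₀ = 1.09 × 5.3995 = 5.8855 mm/d
Over 10 days: 5.8855 × 10 = 58.855 mm

59 mm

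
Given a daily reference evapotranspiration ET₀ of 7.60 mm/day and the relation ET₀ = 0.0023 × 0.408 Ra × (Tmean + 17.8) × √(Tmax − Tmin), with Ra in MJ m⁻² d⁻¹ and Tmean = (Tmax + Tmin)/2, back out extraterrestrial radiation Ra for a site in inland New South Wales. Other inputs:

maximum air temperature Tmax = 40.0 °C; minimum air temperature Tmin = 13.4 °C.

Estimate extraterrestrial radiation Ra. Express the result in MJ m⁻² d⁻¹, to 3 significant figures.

35.3 MJ m⁻² d⁻¹

Tmean = (40.0+13.4)/2 = 26.70 °C; ΔT = 26.6
Ra = ET₀ / [0.0023 × 0.408 × (Tmean+17.8) × √ΔT]
   = 7.60 / (0.0023 × 0.408 × 44.50 × 5.1575) = 35.288 MJ m⁻² d⁻¹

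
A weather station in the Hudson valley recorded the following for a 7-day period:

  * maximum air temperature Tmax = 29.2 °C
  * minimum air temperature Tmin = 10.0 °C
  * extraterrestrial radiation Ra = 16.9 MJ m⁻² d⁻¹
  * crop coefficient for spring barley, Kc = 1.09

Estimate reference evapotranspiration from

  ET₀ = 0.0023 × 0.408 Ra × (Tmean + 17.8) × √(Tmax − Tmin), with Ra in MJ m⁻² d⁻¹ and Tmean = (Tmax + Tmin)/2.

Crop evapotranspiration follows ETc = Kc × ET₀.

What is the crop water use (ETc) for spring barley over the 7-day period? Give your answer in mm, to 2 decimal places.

19.83 mm

Tmean = (29.2 + 10.0)/2 = 19.60 °C
0.408 Ra = 0.408 × 16.9 = 6.8952 mm/d equivalent
ET₀ = 0.0023 × 6.8952 × (19.60 + 17.8) × √19.2 = 0.0023 × 6.8952 × 37.40 × 4.3818 = 2.5990 mm/d
ETc = Kc × ET₀ = 1.09 × 2.5990 = 2.8329 mm/d
Over 7 days: 2.8329 × 7 = 19.830 mm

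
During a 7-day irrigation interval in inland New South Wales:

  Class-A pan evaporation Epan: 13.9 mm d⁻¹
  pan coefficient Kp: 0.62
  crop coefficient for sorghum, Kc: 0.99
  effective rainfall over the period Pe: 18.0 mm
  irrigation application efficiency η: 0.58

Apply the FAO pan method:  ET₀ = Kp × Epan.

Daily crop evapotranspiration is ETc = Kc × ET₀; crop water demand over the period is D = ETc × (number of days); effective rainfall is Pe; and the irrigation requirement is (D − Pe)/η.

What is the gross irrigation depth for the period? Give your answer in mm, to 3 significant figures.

71.9 mm

ET₀ = 0.62 × 13.9 = 8.6180 mm/d
ETc = Kc × ET₀ = 0.99 × 8.6180 = 8.5318 mm/d
Crop demand D = ETc × 7 d = 8.5318 × 7 = 59.723 mm
D − Pe = 59.723 − 18.0 = 41.723 mm
Gross irrigation = 41.723 / 0.58 = 71.936 mm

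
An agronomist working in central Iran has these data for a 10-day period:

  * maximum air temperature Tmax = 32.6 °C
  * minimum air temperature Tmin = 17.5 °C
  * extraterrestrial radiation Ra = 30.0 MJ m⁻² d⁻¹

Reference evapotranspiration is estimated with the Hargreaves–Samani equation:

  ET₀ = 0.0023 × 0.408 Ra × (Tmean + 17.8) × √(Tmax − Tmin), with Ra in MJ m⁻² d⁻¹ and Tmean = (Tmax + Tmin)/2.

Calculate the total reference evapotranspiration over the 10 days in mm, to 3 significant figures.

Tmean = (32.6 + 17.5)/2 = 25.05 °C
0.408 Ra = 0.408 × 30.0 = 12.2400 mm/d equivalent
ET₀ = 0.0023 × 12.2400 × (25.05 + 17.8) × √15.1 = 0.0023 × 12.2400 × 42.85 × 3.8859 = 4.6876 mm/d
Over 10 days: 4.6876 × 10 = 46.876 mm

46.9 mm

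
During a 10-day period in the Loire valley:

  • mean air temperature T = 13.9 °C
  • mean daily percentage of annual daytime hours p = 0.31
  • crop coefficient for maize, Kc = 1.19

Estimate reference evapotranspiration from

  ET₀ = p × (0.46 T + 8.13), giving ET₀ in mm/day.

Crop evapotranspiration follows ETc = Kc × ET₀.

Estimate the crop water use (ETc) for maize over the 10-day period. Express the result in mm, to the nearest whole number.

ET₀ = 0.31 × (0.46 × 13.9 + 8.13) = 0.31 × 14.524 = 4.5024 mm/d
ETc = Kc × ET₀ = 1.19 × 4.5024 = 5.3579 mm/d
Over 10 days: 5.3579 × 10 = 53.579 mm

54 mm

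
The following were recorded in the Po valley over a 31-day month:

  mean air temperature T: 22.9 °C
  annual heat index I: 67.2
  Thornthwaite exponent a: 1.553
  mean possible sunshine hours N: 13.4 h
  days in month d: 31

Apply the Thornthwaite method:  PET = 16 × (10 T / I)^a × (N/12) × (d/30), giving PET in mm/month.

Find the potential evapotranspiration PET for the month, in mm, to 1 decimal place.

10T/I = 10 × 22.9 / 67.2 = 3.4077
(10T/I)^a = 3.4077^1.553 = 6.7129
Uncorrected PET = 16 × 6.7129 = 107.406 mm
Correction = (N/12)(d/30) = (13.4/12)(31/30) = 1.1539
PET = 107.406 × 1.1539 = 123.936 mm/month

123.9 mm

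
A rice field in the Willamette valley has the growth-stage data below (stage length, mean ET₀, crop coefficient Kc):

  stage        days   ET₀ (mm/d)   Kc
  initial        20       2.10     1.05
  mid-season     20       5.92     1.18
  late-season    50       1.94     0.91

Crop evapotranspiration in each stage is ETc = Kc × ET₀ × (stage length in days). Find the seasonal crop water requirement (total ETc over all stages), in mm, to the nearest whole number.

initial: 1.05 × 2.10 × 20 = 44.10 mm
mid-season: 1.18 × 5.92 × 20 = 139.71 mm
late-season: 0.91 × 1.94 × 50 = 88.27 mm
Seasonal total = 272.08 mm

272 mm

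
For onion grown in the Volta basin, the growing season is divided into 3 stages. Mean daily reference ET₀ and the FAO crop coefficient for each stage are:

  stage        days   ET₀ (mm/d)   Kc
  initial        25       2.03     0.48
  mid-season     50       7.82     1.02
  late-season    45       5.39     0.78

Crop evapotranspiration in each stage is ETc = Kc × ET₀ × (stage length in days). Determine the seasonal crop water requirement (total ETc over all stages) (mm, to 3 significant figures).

initial: 0.48 × 2.03 × 25 = 24.36 mm
mid-season: 1.02 × 7.82 × 50 = 398.82 mm
late-season: 0.78 × 5.39 × 45 = 189.19 mm
Seasonal total = 612.37 mm

612 mm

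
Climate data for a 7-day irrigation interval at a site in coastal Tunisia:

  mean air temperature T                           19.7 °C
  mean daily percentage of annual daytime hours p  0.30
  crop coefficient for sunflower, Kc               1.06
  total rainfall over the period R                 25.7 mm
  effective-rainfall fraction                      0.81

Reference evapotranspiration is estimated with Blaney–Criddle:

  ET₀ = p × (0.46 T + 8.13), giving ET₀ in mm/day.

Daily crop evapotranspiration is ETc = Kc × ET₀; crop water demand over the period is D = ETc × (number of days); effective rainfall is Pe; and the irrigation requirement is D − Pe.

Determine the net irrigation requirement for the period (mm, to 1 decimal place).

ET₀ = 0.30 × (0.46 × 19.7 + 8.13) = 0.30 × 17.192 = 5.1576 mm/d
ETc = Kc × ET₀ = 1.06 × 5.1576 = 5.4671 mm/d
Crop demand D = ETc × 7 d = 5.4671 × 7 = 38.270 mm
Pe = 0.81 × 25.7 = 20.817 mm
D − Pe = 38.270 − 20.817 = 17.453 mm

17.5 mm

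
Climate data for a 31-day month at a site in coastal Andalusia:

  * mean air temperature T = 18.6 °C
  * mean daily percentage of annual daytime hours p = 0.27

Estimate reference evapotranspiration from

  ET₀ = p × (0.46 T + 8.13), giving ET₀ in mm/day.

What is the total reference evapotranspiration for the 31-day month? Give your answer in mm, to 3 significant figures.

140 mm

ET₀ = 0.27 × (0.46 × 18.6 + 8.13) = 0.27 × 16.686 = 4.5052 mm/d
Monthly total = 4.5052 × 31 = 139.661 mm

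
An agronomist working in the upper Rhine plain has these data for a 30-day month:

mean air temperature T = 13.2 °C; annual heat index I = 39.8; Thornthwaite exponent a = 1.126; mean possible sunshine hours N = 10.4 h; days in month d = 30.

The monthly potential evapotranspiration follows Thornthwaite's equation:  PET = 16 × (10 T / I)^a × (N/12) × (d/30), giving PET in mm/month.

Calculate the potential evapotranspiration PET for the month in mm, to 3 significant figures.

53.5 mm

10T/I = 10 × 13.2 / 39.8 = 3.3166
(10T/I)^a = 3.3166^1.126 = 3.8575
Uncorrected PET = 16 × 3.8575 = 61.720 mm
Correction = (N/12)(d/30) = (10.4/12)(30/30) = 0.8667
PET = 61.720 × 0.8667 = 53.493 mm/month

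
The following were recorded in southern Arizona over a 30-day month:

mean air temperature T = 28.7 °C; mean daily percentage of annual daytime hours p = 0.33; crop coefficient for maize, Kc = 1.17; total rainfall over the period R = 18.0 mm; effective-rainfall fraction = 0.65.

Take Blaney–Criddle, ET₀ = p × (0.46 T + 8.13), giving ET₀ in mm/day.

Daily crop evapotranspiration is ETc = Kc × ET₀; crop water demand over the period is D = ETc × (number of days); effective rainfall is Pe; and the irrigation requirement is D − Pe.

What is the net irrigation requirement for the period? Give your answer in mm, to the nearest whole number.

ET₀ = 0.33 × (0.46 × 28.7 + 8.13) = 0.33 × 21.332 = 7.0396 mm/d
ETc = Kc × ET₀ = 1.17 × 7.0396 = 8.2363 mm/d
Crop demand D = ETc × 30 d = 8.2363 × 30 = 247.089 mm
Pe = 0.65 × 18.0 = 11.700 mm
D − Pe = 247.089 − 11.700 = 235.389 mm

235 mm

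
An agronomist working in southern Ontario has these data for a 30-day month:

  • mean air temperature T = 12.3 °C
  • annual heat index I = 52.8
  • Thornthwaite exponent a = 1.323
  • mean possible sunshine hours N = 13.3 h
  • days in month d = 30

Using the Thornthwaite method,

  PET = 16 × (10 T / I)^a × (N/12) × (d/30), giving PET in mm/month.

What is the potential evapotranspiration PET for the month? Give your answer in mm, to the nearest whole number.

54 mm

10T/I = 10 × 12.3 / 52.8 = 2.3295
(10T/I)^a = 2.3295^1.323 = 3.0612
Uncorrected PET = 16 × 3.0612 = 48.979 mm
Correction = (N/12)(d/30) = (13.3/12)(30/30) = 1.1083
PET = 48.979 × 1.1083 = 54.283 mm/month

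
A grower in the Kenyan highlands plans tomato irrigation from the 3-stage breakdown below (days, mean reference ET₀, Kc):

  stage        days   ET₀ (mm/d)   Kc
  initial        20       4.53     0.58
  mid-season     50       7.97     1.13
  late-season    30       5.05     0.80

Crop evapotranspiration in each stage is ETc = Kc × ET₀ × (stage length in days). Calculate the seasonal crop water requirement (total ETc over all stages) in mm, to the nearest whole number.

initial: 0.58 × 4.53 × 20 = 52.55 mm
mid-season: 1.13 × 7.97 × 50 = 450.31 mm
late-season: 0.80 × 5.05 × 30 = 121.20 mm
Seasonal total = 624.06 mm

624 mm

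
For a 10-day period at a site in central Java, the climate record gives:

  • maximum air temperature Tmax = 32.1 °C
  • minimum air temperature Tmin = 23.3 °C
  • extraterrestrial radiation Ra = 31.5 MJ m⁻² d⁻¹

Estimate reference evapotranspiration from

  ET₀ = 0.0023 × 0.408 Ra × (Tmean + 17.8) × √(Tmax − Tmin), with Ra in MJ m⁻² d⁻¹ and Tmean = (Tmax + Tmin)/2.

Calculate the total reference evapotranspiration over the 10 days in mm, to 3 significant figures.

39.9 mm

Tmean = (32.1 + 23.3)/2 = 27.70 °C
0.408 Ra = 0.408 × 31.5 = 12.8520 mm/d equivalent
ET₀ = 0.0023 × 12.8520 × (27.70 + 17.8) × √8.8 = 0.0023 × 12.8520 × 45.50 × 2.9665 = 3.9898 mm/d
Over 10 days: 3.9898 × 10 = 39.898 mm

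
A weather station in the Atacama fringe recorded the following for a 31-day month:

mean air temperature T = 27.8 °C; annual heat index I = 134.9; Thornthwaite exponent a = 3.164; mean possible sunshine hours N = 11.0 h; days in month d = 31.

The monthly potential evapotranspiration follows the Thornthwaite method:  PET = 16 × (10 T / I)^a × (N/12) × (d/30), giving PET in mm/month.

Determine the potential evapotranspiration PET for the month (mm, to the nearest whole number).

149 mm

10T/I = 10 × 27.8 / 134.9 = 2.0608
(10T/I)^a = 2.0608^3.164 = 9.8539
Uncorrected PET = 16 × 9.8539 = 157.662 mm
Correction = (N/12)(d/30) = (11.0/12)(31/30) = 0.9472
PET = 157.662 × 0.9472 = 149.337 mm/month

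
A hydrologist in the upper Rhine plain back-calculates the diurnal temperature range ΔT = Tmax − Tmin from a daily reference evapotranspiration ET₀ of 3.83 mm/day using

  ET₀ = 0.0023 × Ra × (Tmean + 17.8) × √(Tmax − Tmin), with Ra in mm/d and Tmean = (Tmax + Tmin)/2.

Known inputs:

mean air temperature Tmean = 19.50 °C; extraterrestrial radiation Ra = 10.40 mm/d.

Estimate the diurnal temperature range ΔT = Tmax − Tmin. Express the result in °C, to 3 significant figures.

√ΔT = ET₀ / [0.0023 × Ra × (Tmean+17.8)] = 3.83 / (0.0023 × 10.40 × 37.30) = 4.2927
ΔT = 4.2927² = 18.427 °C

18.4 °C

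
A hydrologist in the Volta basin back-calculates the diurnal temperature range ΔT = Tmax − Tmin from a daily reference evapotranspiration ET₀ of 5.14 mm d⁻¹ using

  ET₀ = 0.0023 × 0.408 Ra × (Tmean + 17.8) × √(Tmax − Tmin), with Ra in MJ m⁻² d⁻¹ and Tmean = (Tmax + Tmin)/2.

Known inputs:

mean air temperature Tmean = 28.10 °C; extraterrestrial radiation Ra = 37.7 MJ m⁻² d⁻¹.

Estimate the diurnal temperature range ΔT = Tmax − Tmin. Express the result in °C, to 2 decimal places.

√ΔT = ET₀ / [0.0023 × 0.408 × Ra × (Tmean+17.8)] = 5.14 / (0.0023 × 15.3816 × 45.90) = 3.1653
ΔT = 3.1653² = 10.019 °C

10.02 °C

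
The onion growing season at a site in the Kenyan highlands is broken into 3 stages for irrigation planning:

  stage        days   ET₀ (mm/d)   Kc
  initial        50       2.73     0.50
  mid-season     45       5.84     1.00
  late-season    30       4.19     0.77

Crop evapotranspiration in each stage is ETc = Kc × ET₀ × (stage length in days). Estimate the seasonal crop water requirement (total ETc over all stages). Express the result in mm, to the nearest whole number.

428 mm

initial: 0.50 × 2.73 × 50 = 68.25 mm
mid-season: 1.00 × 5.84 × 45 = 262.80 mm
late-season: 0.77 × 4.19 × 30 = 96.79 mm
Seasonal total = 427.84 mm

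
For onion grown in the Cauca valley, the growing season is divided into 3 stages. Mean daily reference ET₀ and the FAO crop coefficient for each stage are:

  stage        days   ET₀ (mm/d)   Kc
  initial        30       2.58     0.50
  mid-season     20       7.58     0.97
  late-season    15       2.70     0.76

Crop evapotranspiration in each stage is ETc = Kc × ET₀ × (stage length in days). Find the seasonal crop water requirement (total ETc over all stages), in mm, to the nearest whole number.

initial: 0.50 × 2.58 × 30 = 38.70 mm
mid-season: 0.97 × 7.58 × 20 = 147.05 mm
late-season: 0.76 × 2.70 × 15 = 30.78 mm
Seasonal total = 216.53 mm

217 mm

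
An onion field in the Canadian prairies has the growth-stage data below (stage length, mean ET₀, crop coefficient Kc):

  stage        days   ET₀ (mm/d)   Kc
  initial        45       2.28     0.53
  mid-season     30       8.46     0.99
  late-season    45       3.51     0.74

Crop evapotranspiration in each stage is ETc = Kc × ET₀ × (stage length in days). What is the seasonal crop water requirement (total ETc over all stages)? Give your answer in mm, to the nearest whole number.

423 mm

initial: 0.53 × 2.28 × 45 = 54.38 mm
mid-season: 0.99 × 8.46 × 30 = 251.26 mm
late-season: 0.74 × 3.51 × 45 = 116.88 mm
Seasonal total = 422.52 mm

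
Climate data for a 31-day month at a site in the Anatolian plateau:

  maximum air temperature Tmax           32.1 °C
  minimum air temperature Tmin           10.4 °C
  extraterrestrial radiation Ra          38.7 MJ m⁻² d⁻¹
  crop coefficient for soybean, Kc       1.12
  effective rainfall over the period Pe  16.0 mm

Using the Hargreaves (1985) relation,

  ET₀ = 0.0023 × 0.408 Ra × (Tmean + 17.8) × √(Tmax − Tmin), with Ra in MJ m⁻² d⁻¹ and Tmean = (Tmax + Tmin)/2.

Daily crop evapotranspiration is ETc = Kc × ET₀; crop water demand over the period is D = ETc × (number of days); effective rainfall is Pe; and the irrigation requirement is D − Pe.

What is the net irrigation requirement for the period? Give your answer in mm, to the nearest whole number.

213 mm

Tmean = (32.1 + 10.4)/2 = 21.25 °C
0.408 Ra = 0.408 × 38.7 = 15.7896 mm/d equivalent
ET₀ = 0.0023 × 15.7896 × (21.25 + 17.8) × √21.7 = 0.0023 × 15.7896 × 39.05 × 4.6583 = 6.6061 mm/d
ETc = Kc × ET₀ = 1.12 × 6.6061 = 7.3988 mm/d
Crop demand D = ETc × 31 d = 7.3988 × 31 = 229.363 mm
D − Pe = 229.363 − 16.0 = 213.363 mm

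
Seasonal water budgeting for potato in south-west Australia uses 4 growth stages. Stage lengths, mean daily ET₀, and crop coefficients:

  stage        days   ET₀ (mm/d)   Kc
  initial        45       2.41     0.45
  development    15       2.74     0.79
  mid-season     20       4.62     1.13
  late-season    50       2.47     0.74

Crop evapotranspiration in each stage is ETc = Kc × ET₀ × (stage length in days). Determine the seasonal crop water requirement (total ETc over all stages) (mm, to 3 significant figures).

initial: 0.45 × 2.41 × 45 = 48.80 mm
development: 0.79 × 2.74 × 15 = 32.47 mm
mid-season: 1.13 × 4.62 × 20 = 104.41 mm
late-season: 0.74 × 2.47 × 50 = 91.39 mm
Seasonal total = 277.07 mm

277 mm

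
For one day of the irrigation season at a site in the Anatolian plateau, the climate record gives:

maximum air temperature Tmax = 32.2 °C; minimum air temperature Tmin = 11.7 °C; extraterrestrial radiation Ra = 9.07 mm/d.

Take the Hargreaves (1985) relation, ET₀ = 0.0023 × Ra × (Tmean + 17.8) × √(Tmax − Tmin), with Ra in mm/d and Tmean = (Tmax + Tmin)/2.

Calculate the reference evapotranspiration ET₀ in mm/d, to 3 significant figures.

3.75 mm/d

Tmean = (32.2 + 11.7)/2 = 21.95 °C
ET₀ = 0.0023 × 9.07 × (21.95 + 17.8) × √20.5 = 0.0023 × 9.07 × 39.75 × 4.5277 = 3.7545 mm/d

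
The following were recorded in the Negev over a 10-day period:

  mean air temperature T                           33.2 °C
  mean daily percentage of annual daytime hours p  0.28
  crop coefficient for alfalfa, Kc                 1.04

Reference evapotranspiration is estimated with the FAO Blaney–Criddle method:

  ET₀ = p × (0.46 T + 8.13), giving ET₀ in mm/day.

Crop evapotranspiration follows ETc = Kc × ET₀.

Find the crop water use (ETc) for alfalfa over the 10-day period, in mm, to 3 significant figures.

68.1 mm

ET₀ = 0.28 × (0.46 × 33.2 + 8.13) = 0.28 × 23.402 = 6.5526 mm/d
ETc = Kc × ET₀ = 1.04 × 6.5526 = 6.8147 mm/d
Over 10 days: 6.8147 × 10 = 68.147 mm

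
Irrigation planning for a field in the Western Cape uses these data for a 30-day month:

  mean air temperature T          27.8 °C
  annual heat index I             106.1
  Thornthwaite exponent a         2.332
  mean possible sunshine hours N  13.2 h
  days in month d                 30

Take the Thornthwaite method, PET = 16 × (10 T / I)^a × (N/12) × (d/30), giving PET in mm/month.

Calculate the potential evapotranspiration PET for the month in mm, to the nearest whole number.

166 mm

10T/I = 10 × 27.8 / 106.1 = 2.6202
(10T/I)^a = 2.6202^2.332 = 9.4527
Uncorrected PET = 16 × 9.4527 = 151.243 mm
Correction = (N/12)(d/30) = (13.2/12)(30/30) = 1.1000
PET = 151.243 × 1.1000 = 166.367 mm/month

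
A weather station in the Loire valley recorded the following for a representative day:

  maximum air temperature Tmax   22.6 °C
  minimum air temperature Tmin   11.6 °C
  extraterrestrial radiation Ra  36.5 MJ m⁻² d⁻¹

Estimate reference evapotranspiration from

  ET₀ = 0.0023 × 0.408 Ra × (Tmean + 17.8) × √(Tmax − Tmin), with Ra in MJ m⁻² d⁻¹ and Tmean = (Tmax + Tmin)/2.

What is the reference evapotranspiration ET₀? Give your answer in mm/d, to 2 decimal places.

3.96 mm/d

Tmean = (22.6 + 11.6)/2 = 17.10 °C
0.408 Ra = 0.408 × 36.5 = 14.8920 mm/d equivalent
ET₀ = 0.0023 × 14.8920 × (17.10 + 17.8) × √11.0 = 0.0023 × 14.8920 × 34.90 × 3.3166 = 3.9646 mm/d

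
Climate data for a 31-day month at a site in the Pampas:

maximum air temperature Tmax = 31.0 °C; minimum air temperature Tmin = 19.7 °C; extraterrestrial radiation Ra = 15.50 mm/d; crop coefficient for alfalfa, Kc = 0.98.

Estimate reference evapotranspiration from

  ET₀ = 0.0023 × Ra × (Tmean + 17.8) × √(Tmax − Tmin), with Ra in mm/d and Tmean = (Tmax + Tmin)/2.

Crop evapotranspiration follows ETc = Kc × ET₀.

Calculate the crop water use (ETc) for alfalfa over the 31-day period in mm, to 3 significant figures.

157 mm

Tmean = (31.0 + 19.7)/2 = 25.35 °C
ET₀ = 0.0023 × 15.50 × (25.35 + 17.8) × √11.3 = 0.0023 × 15.50 × 43.15 × 3.3615 = 5.1710 mm/d
ETc = Kc × ET₀ = 0.98 × 5.1710 = 5.0676 mm/d
Over 31 days: 5.0676 × 31 = 157.096 mm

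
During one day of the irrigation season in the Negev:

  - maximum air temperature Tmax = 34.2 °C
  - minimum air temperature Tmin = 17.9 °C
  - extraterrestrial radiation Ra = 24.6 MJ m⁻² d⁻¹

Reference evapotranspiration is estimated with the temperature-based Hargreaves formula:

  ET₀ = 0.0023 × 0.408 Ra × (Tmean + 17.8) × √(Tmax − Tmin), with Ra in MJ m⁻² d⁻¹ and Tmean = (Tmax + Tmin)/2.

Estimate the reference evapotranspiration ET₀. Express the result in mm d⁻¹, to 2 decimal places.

4.09 mm d⁻¹

Tmean = (34.2 + 17.9)/2 = 26.05 °C
0.408 Ra = 0.408 × 24.6 = 10.0368 mm/d equivalent
ET₀ = 0.0023 × 10.0368 × (26.05 + 17.8) × √16.3 = 0.0023 × 10.0368 × 43.85 × 4.0373 = 4.0868 mm/d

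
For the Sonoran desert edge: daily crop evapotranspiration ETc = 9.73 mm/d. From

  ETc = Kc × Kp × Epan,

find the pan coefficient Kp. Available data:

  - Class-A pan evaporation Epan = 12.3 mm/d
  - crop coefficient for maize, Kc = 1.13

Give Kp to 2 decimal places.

0.70

ETc = Kc × Kp × Epan  ⇒  Kp = ETc / (Kc × Epan)
Kp = 9.73 / (1.13 × 12.3) = 9.73 / 13.899 = 0.7001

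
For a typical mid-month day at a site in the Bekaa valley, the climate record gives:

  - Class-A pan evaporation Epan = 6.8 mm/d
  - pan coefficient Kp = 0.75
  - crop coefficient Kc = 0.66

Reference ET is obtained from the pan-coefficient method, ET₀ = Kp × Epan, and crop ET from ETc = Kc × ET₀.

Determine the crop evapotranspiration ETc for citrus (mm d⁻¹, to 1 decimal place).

3.4 mm d⁻¹

ET₀ = 0.75 × 6.8 = 5.1000 mm/d
ETc = Kc × ET₀ = 0.66 × 5.1000 = 3.3660 mm/d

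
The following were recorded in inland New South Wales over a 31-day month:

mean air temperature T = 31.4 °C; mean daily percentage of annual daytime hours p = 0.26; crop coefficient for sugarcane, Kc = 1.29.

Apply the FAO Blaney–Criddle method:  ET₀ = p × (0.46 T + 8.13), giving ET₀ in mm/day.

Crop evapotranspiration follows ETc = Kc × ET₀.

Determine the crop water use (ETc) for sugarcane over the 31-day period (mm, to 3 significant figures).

ET₀ = 0.26 × (0.46 × 31.4 + 8.13) = 0.26 × 22.574 = 5.8692 mm/d
ETc = Kc × ET₀ = 1.29 × 5.8692 = 7.5713 mm/d
Over 31 days: 7.5713 × 31 = 234.710 mm

235 mm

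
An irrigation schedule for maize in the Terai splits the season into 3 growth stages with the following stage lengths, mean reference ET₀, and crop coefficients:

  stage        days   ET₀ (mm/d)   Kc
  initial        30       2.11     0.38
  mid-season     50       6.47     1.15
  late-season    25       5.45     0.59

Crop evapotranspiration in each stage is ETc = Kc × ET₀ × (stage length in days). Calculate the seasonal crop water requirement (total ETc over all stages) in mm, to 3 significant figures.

476 mm

initial: 0.38 × 2.11 × 30 = 24.05 mm
mid-season: 1.15 × 6.47 × 50 = 372.03 mm
late-season: 0.59 × 5.45 × 25 = 80.39 mm
Seasonal total = 476.47 mm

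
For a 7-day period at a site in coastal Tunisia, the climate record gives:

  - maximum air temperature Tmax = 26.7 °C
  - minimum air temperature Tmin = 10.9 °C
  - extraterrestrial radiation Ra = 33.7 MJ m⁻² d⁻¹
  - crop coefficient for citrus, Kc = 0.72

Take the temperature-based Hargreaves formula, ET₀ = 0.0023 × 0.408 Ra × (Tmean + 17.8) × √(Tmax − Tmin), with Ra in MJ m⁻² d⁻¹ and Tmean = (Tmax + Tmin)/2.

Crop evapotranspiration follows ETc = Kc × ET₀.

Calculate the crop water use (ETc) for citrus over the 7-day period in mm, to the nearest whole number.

Tmean = (26.7 + 10.9)/2 = 18.80 °C
0.408 Ra = 0.408 × 33.7 = 13.7496 mm/d equivalent
ET₀ = 0.0023 × 13.7496 × (18.80 + 17.8) × √15.8 = 0.0023 × 13.7496 × 36.60 × 3.9749 = 4.6007 mm/d
ETc = Kc × ET₀ = 0.72 × 4.6007 = 3.3125 mm/d
Over 7 days: 3.3125 × 7 = 23.188 mm

23 mm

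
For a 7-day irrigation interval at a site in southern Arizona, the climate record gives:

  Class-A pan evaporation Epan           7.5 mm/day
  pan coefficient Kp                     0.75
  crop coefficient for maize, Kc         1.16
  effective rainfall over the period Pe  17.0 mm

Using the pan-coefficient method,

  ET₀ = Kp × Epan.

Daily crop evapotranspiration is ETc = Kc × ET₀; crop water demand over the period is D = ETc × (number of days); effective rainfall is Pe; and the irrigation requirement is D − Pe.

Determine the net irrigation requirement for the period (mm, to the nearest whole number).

ET₀ = 0.75 × 7.5 = 5.6250 mm/d
ETc = Kc × ET₀ = 1.16 × 5.6250 = 6.5250 mm/d
Crop demand D = ETc × 7 d = 6.5250 × 7 = 45.675 mm
D − Pe = 45.675 − 17.0 = 28.675 mm

29 mm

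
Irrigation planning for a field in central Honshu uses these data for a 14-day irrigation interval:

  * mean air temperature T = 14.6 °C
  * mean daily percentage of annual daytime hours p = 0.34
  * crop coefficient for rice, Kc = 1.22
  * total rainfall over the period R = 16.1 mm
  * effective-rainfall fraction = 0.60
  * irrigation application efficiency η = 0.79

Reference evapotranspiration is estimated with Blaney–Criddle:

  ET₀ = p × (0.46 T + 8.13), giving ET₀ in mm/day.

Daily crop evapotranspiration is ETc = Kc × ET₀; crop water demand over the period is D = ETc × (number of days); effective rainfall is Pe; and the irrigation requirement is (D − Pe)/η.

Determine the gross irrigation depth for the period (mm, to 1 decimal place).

96.9 mm

ET₀ = 0.34 × (0.46 × 14.6 + 8.13) = 0.34 × 14.846 = 5.0476 mm/d
ETc = Kc × ET₀ = 1.22 × 5.0476 = 6.1581 mm/d
Crop demand D = ETc × 14 d = 6.1581 × 14 = 86.213 mm
Pe = 0.60 × 16.1 = 9.660 mm
D − Pe = 86.213 − 9.660 = 76.553 mm
Gross irrigation = 76.553 / 0.79 = 96.903 mm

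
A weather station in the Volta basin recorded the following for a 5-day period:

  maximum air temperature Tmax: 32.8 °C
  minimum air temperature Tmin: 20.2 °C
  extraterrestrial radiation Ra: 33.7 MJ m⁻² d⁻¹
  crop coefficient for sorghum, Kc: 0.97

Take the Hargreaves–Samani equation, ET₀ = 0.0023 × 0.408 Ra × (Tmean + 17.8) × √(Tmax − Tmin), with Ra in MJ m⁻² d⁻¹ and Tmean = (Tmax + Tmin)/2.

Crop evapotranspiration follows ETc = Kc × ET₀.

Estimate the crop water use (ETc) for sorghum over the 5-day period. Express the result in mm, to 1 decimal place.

24.1 mm

Tmean = (32.8 + 20.2)/2 = 26.50 °C
0.408 Ra = 0.408 × 33.7 = 13.7496 mm/d equivalent
ET₀ = 0.0023 × 13.7496 × (26.50 + 17.8) × √12.6 = 0.0023 × 13.7496 × 44.30 × 3.5496 = 4.9728 mm/d
ETc = Kc × ET₀ = 0.97 × 4.9728 = 4.8236 mm/d
Over 5 days: 4.8236 × 5 = 24.118 mm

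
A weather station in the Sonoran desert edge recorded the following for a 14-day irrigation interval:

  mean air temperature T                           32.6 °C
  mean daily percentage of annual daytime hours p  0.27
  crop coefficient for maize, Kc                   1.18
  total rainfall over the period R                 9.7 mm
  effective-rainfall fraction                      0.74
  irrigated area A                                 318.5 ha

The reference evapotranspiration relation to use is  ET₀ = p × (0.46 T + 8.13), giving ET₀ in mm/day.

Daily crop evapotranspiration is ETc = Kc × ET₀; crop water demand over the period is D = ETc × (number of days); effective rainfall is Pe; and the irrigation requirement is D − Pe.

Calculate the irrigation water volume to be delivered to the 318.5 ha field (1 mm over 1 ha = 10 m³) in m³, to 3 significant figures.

306000 m³

ET₀ = 0.27 × (0.46 × 32.6 + 8.13) = 0.27 × 23.126 = 6.2440 mm/d
ETc = Kc × ET₀ = 1.18 × 6.2440 = 7.3679 mm/d
Crop demand D = ETc × 14 d = 7.3679 × 14 = 103.151 mm
Pe = 0.74 × 9.7 = 7.178 mm
D − Pe = 103.151 − 7.178 = 95.973 mm
Volume = 95.973 mm × 318.5 ha × 10 = 305674.0 m³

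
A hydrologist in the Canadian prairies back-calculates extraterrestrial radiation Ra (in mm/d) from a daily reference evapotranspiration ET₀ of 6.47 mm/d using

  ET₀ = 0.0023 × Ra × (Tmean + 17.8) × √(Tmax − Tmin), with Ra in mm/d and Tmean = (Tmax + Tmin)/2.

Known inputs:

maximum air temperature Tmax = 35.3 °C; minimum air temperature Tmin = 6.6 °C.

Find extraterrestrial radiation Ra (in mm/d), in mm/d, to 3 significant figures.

Tmean = 20.95 °C; √ΔT = 5.3572
Ra = ET₀ / [0.0023 × (Tmean+17.8) × √ΔT] = 6.47 / (0.0023 × 38.75 × 5.3572) = 13.551 mm/d

13.6 mm/d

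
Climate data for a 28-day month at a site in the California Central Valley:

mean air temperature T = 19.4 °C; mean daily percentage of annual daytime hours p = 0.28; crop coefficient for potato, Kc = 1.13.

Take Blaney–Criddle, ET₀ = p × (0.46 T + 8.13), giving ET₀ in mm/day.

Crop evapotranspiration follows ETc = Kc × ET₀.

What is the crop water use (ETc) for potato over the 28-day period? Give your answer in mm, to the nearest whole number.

ET₀ = 0.28 × (0.46 × 19.4 + 8.13) = 0.28 × 17.054 = 4.7751 mm/d
ETc = Kc × ET₀ = 1.13 × 4.7751 = 5.3959 mm/d
Over 28 days: 5.3959 × 28 = 151.085 mm

151 mm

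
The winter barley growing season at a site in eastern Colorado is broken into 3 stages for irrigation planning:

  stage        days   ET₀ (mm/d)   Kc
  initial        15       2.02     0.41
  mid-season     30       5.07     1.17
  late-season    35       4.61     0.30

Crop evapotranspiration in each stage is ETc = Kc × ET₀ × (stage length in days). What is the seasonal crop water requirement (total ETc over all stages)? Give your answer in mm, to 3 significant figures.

initial: 0.41 × 2.02 × 15 = 12.42 mm
mid-season: 1.17 × 5.07 × 30 = 177.96 mm
late-season: 0.30 × 4.61 × 35 = 48.41 mm
Seasonal total = 238.79 mm

239 mm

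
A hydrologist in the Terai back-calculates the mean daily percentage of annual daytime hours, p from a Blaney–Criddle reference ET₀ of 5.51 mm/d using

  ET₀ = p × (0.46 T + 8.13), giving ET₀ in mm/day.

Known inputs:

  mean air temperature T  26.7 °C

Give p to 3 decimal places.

0.270

p = ET₀ / (0.46 T + 8.13) = 5.51 / (0.46 × 26.7 + 8.13) = 5.51 / 20.412 = 0.2699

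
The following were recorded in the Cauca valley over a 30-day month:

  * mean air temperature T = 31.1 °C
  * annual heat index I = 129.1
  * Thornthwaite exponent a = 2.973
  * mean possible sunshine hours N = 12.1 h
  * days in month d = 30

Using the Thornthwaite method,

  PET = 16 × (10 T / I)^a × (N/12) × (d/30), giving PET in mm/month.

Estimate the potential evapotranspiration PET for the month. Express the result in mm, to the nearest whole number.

220 mm

10T/I = 10 × 31.1 / 129.1 = 2.4090
(10T/I)^a = 2.4090^2.973 = 13.6521
Uncorrected PET = 16 × 13.6521 = 218.434 mm
Correction = (N/12)(d/30) = (12.1/12)(30/30) = 1.0083
PET = 218.434 × 1.0083 = 220.247 mm/month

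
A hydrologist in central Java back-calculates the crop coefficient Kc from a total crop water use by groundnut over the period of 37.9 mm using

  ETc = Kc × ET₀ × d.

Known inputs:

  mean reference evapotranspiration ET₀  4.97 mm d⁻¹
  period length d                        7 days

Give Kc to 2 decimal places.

ETc = Kc × ET₀ × d  ⇒  Kc = ETc / (ET₀ × d)
Kc = 37.9 / (4.97 × 7) = 37.9 / 34.79 = 1.0894

1.09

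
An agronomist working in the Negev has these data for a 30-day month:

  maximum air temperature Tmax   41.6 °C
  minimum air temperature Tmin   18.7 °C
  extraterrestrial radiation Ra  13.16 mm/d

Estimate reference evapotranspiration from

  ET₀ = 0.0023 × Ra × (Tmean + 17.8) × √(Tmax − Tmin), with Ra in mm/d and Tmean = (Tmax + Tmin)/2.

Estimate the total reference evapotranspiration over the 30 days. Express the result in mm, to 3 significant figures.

Tmean = (41.6 + 18.7)/2 = 30.15 °C
ET₀ = 0.0023 × 13.16 × (30.15 + 17.8) × √22.9 = 0.0023 × 13.16 × 47.95 × 4.7854 = 6.9453 mm/d
Over 30 days: 6.9453 × 30 = 208.359 mm

208 mm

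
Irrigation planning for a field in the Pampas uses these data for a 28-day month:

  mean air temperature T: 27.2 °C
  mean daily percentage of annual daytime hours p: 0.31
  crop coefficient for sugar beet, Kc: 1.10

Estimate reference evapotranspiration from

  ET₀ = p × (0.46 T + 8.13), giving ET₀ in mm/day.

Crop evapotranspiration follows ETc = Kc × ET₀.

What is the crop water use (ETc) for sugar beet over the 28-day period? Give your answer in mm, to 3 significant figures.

ET₀ = 0.31 × (0.46 × 27.2 + 8.13) = 0.31 × 20.642 = 6.3990 mm/d
ETc = Kc × ET₀ = 1.10 × 6.3990 = 7.0389 mm/d
Over 28 days: 7.0389 × 28 = 197.089 mm

197 mm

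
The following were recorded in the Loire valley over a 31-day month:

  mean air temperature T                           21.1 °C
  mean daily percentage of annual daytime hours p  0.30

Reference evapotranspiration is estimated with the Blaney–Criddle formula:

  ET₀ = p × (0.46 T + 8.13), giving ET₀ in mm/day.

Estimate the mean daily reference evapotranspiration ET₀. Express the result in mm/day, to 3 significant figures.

5.35 mm/day

ET₀ = 0.30 × (0.46 × 21.1 + 8.13) = 0.30 × 17.836 = 5.3508 mm/d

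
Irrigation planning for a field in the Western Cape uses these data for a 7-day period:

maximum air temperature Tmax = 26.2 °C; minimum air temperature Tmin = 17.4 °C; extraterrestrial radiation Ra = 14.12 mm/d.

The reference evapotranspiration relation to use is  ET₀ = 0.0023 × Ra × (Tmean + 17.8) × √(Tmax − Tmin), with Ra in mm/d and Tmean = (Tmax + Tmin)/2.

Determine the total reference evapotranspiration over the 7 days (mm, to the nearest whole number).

27 mm

Tmean = (26.2 + 17.4)/2 = 21.80 °C
ET₀ = 0.0023 × 14.12 × (21.80 + 17.8) × √8.8 = 0.0023 × 14.12 × 39.60 × 2.9665 = 3.8151 mm/d
Over 7 days: 3.8151 × 7 = 26.706 mm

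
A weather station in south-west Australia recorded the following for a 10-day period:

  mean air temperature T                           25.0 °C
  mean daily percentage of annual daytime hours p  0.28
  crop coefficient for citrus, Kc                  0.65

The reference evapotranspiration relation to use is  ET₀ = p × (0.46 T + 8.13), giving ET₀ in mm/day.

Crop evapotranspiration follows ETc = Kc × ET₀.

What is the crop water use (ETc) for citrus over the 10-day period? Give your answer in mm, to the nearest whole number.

36 mm

ET₀ = 0.28 × (0.46 × 25.0 + 8.13) = 0.28 × 19.630 = 5.4964 mm/d
ETc = Kc × ET₀ = 0.65 × 5.4964 = 3.5727 mm/d
Over 10 days: 3.5727 × 10 = 35.727 mm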